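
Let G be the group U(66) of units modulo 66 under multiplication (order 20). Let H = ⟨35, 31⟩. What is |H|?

|⟨35⟩| = 10 and |⟨31⟩| = 5, so |H| is a multiple of lcm(10, 5) = 10 and divides |G| = 20.
Closing under the operation: H = {1, 17, 25, 29, 31, 35, 37, 41, 49, 65}, so |H| = 10.

10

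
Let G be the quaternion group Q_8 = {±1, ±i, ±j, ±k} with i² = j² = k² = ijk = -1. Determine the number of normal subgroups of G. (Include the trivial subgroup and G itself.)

6

G has 6 subgroups. Checking conjugation-invariance by order — order 1: 1/1 normal; order 2: 1/1 normal; order 4: 3/3 normal; order 8: 1/1 normal.
Total normal subgroups: 6.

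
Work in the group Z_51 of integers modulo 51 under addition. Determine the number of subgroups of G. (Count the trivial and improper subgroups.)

Subgroups of the cyclic group Z_51 correspond bijectively to divisors of 51.
Divisors of 51: 1, 3, 17, 51.
So Z_51 has 4 subgroups.

4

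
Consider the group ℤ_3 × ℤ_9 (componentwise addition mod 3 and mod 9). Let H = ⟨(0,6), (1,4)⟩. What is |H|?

9

|⟨(0,6)⟩| = 3 and |⟨(1,4)⟩| = 9, so |H| is a multiple of lcm(3, 9) = 9 and divides |G| = 27.
Closing under the operation: H = {(0,0), (0,3), (0,6), (1,1), (1,4), (1,7), (2,2), (2,5), (2,8)}, so |H| = 9.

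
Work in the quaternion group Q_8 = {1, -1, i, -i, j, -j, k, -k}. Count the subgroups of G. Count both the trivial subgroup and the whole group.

6

|G| = 8, so by Lagrange every subgroup order divides 8. Divisors: 1, 2, 4, 8.
Subgroups by order — order 1: 1; order 2: 1; order 4: 3; order 8: 1.
Total: 1 + 1 + 3 + 1 = 6.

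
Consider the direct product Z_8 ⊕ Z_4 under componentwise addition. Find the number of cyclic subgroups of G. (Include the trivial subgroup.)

14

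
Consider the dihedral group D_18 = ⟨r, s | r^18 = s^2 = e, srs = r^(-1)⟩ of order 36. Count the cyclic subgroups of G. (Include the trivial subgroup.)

24

A cyclic subgroup of order d is generated by each of its φ(d) elements of order d, so the cyclic subgroups of order d number (#elements of order d)/φ(d).
Cyclic subgroups by order — order 1: 1; order 2: 19; order 3: 1; order 6: 1; order 9: 1; order 18: 1.
Total: 24.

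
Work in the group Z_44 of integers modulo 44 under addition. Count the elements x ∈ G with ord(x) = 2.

In a cyclic group of order 44, the number of elements of order d (for d | 44) is φ(d).
φ(2) = 1.

1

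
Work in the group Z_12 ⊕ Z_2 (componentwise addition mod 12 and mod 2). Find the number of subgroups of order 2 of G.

|G| = 24 and 2 | 24, so subgroups of order 2 are possible by Lagrange.
The subgroups of order 2 are: {(0,0), (0,1)}; {(0,0), (6,0)}; {(0,0), (6,1)}.
So G has 3 subgroups of order 2.

3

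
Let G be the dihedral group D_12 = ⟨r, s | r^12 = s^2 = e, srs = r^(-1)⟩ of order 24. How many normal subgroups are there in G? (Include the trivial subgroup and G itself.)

9

G has 34 subgroups. Checking conjugation-invariance by order — order 1: 1/1 normal; order 2: 1/13 normal; order 3: 1/1 normal; order 4: 1/7 normal; order 6: 1/5 normal; order 8: 0/3 normal; order 12: 3/3 normal; order 24: 1/1 normal.
Total normal subgroups: 9.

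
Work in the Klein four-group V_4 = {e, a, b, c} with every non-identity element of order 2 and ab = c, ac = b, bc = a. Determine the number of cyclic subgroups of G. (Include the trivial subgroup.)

4

Group the elements of G by the cyclic subgroup they generate; each cyclic subgroup of order d accounts for φ(d) elements.
Cyclic subgroups by order — order 1: 1; order 2: 3.
Total: 4.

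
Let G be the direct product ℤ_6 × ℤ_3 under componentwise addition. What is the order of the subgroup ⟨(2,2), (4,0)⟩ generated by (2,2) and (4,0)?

9

|⟨(2,2)⟩| = 3 and |⟨(4,0)⟩| = 3, so |H| is a multiple of lcm(3, 3) = 3 and divides |G| = 18.
Closing under the operation: H = {(0,0), (0,1), (0,2), (2,0), (2,1), (2,2), (4,0), (4,1), (4,2)}, so |H| = 9.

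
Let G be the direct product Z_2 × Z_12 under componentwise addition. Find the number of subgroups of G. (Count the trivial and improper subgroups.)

16

|G| = 24, so by Lagrange every subgroup order divides 24. Divisors: 1, 2, 3, 4, 6, 8, 12, 24.
Subgroups by order — order 1: 1; order 2: 3; order 3: 1; order 4: 3; order 6: 3; order 8: 1; order 12: 3; order 24: 1.
Total: 1 + 3 + 1 + 3 + 3 + 1 + 3 + 1 = 16.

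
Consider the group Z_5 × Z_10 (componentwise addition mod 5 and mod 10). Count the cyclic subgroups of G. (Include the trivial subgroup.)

14

A cyclic subgroup of order d is generated by each of its φ(d) elements of order d, so the cyclic subgroups of order d number (#elements of order d)/φ(d).
Cyclic subgroups by order — order 1: 1; order 2: 1; order 5: 6; order 10: 6.
Total: 14.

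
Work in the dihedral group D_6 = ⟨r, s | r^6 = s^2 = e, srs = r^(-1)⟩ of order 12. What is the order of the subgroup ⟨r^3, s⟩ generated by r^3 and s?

|⟨r^3⟩| = 2 and |⟨s⟩| = 2, so |H| is a multiple of lcm(2, 2) = 2 and divides |G| = 12.
Closing under the operation: H = {e, r^3, s, r^3s}, so |H| = 4.

4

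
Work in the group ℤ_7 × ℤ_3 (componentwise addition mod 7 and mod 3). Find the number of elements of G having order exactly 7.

6

An element (a,b) has order lcm(ord(a), ord(b)); count pairs with lcm equal to 7.
Enumerating gives 6 such elements.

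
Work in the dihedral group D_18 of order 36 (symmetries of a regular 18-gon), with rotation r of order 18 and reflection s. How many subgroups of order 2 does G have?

19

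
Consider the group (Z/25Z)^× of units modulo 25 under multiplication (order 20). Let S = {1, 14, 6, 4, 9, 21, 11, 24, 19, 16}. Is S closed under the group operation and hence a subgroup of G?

|S| = 10 divides |G| = 20, consistent with Lagrange.
S contains the identity, every element's inverse is in S, and S is closed under ·: it is a subgroup.
In fact S = ⟨4⟩.

Yes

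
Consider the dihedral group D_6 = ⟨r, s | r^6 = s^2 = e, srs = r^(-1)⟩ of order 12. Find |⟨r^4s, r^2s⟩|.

6

|⟨r^4s⟩| = 2 and |⟨r^2s⟩| = 2, so |H| is a multiple of lcm(2, 2) = 2 and divides |G| = 12.
Closing under the operation: H = {e, r^2, r^4, s, r^2s, r^4s}, so |H| = 6.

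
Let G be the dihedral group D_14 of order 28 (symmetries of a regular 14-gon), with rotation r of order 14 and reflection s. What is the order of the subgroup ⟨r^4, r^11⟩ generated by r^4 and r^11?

14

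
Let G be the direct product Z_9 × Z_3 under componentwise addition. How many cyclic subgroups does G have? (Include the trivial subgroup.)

Each element a generates a cyclic subgroup ⟨a⟩; distinct elements may generate the same one (a cyclic group of order d has φ(d) generators).
Cyclic subgroups by order — order 1: 1; order 3: 4; order 9: 3.
Total: 8.

8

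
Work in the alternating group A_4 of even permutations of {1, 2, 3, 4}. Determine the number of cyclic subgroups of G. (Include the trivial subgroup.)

Each element a generates a cyclic subgroup ⟨a⟩; distinct elements may generate the same one (a cyclic group of order d has φ(d) generators).
Cyclic subgroups by order — order 1: 1; order 2: 3; order 3: 4.
Total: 8.

8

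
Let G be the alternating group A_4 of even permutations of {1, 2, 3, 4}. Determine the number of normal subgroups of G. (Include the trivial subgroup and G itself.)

G has 10 subgroups. Checking conjugation-invariance by order — order 1: 1/1 normal; order 2: 0/3 normal; order 3: 0/4 normal; order 4: 1/1 normal; order 12: 1/1 normal.
Total normal subgroups: 3.

3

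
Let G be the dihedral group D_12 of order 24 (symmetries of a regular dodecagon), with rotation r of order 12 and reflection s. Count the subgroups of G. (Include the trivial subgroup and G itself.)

34

|G| = 24, so by Lagrange every subgroup order divides 24. Divisors: 1, 2, 3, 4, 6, 8, 12, 24.
Subgroups by order — order 1: 1; order 2: 13; order 3: 1; order 4: 7; order 6: 5; order 8: 3; order 12: 3; order 24: 1.
Total: 1 + 13 + 1 + 7 + 5 + 3 + 3 + 1 = 34.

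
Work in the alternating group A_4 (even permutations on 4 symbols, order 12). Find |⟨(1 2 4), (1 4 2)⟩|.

3

|⟨(1 2 4)⟩| = 3 and |⟨(1 4 2)⟩| = 3, so |H| is a multiple of lcm(3, 3) = 3 and divides |G| = 12.
Closing under the operation: H = {e, (1 2 4), (1 4 2)}, so |H| = 3.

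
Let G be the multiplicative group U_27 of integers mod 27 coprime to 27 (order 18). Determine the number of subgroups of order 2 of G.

|G| = 18 and 2 | 18, so subgroups of order 2 are possible by Lagrange.
The subgroups of order 2 are: {1, 26}.
So G has 1 subgroup of order 2.

1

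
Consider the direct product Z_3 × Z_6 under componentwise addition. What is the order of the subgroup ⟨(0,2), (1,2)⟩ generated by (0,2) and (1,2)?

9

|⟨(0,2)⟩| = 3 and |⟨(1,2)⟩| = 3, so |H| is a multiple of lcm(3, 3) = 3 and divides |G| = 18.
Closing under the operation: H = {(0,0), (0,2), (0,4), (1,0), (1,2), (1,4), (2,0), (2,2), (2,4)}, so |H| = 9.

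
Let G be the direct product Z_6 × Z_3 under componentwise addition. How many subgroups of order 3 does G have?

|G| = 18 and 3 | 18, so subgroups of order 3 are possible by Lagrange.
The subgroups of order 3 are: {(0,0), (0,1), (0,2)}; {(0,0), (2,0), (4,0)}; {(0,0), (2,1), (4,2)}; {(0,0), (2,2), (4,1)}.
So G has 4 subgroups of order 3.

4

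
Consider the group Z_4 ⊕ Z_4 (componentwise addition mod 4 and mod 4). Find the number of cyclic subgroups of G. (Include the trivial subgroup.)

10

Each element a generates a cyclic subgroup ⟨a⟩; distinct elements may generate the same one (a cyclic group of order d has φ(d) generators).
Cyclic subgroups by order — order 1: 1; order 2: 3; order 4: 6.
Total: 10.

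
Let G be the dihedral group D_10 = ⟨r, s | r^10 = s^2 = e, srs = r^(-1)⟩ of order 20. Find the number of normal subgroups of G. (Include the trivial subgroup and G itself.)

G has 22 subgroups. Checking conjugation-invariance by order — order 1: 1/1 normal; order 2: 1/11 normal; order 4: 0/5 normal; order 5: 1/1 normal; order 10: 3/3 normal; order 20: 1/1 normal.
Total normal subgroups: 7.

7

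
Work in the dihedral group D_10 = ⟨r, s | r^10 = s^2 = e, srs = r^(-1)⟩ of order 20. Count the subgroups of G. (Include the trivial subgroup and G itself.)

|G| = 20, so by Lagrange every subgroup order divides 20. Divisors: 1, 2, 4, 5, 10, 20.
Subgroups by order — order 1: 1; order 2: 11; order 4: 5; order 5: 1; order 10: 3; order 20: 1.
Total: 1 + 11 + 5 + 1 + 3 + 1 = 22.

22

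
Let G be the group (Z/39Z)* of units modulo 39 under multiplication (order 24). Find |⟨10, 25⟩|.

|⟨10⟩| = 6 and |⟨25⟩| = 2, so |H| is a multiple of lcm(6, 2) = 6 and divides |G| = 24.
Closing under the operation: H = {1, 4, 10, 16, 22, 25}, so |H| = 6.

6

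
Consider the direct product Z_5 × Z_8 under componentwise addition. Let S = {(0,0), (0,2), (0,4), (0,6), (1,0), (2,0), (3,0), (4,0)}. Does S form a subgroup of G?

No

Closure fails: (4,0) + (0,4) = (4,4) ∉ S. So S is not a subgroup.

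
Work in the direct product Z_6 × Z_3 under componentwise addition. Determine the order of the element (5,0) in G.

The order of (5,0) in Z_6 × Z_3 is lcm(ord(5) in Z_6, ord(0) in Z_3).
ord(5) = 6 and ord(0) = 1, so |⟨(5,0)⟩| = lcm(6, 1) = 6.

6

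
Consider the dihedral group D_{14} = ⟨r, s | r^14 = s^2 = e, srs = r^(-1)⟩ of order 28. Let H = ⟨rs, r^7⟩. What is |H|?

|⟨rs⟩| = 2 and |⟨r^7⟩| = 2, so |H| is a multiple of lcm(2, 2) = 2 and divides |G| = 28.
Closing under the operation: H = {e, r^7, rs, r^8s}, so |H| = 4.

4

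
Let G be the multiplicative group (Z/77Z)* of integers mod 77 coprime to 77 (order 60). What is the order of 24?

Compute successive powers of 24 mod 77: 24, 37, 41, 60, 54, 64, 73, 58, …; 24^30 ≡ 1 (mod 77).
So |⟨24⟩| = 30.

30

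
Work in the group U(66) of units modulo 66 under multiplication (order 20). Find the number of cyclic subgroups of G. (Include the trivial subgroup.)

8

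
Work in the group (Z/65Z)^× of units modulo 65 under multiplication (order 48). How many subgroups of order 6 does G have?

3

|G| = 48 and 6 | 48, so subgroups of order 6 are possible by Lagrange.
The subgroups of order 6 are: {1, 9, 14, 16, 29, 61}; {1, 16, 36, 51, 56, 61}; {1, 4, 16, 49, 61, 64}.
So G has 3 subgroups of order 6.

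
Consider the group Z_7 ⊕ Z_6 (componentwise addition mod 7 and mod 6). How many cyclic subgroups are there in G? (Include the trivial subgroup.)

8

A cyclic subgroup of order d is generated by each of its φ(d) elements of order d, so the cyclic subgroups of order d number (#elements of order d)/φ(d).
Cyclic subgroups by order — order 1: 1; order 2: 1; order 3: 1; order 6: 1; order 7: 1; order 14: 1; order 21: 1; order 42: 1.
Total: 8.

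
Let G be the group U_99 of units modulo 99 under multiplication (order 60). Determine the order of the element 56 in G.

Compute successive powers of 56 mod 99: 56, 67, 89, 34, 23, 1; 56^6 ≡ 1 (mod 99).
So |⟨56⟩| = 6.

6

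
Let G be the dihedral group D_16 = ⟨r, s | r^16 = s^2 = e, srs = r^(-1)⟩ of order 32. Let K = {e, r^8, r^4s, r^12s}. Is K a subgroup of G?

|K| = 4 divides |G| = 32, consistent with Lagrange.
K contains the identity, every element's inverse is in K, and K is closed under ·: it is a subgroup.

Yes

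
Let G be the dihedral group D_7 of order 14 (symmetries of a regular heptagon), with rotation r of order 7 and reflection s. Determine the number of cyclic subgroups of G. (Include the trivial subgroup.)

Each element a generates a cyclic subgroup ⟨a⟩; distinct elements may generate the same one (a cyclic group of order d has φ(d) generators).
Cyclic subgroups by order — order 1: 1; order 2: 7; order 7: 1.
Total: 9.

9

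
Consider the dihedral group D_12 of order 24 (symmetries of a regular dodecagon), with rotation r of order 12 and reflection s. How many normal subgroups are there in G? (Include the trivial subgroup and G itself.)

9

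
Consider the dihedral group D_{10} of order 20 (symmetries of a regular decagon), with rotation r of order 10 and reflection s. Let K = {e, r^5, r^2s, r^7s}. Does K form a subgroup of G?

|K| = 4 divides |G| = 20, consistent with Lagrange.
K contains the identity, every element's inverse is in K, and K is closed under ·: it is a subgroup.

Yes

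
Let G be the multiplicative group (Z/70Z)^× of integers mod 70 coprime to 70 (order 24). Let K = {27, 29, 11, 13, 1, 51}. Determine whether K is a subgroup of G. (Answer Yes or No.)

No

Closure fails: 13 · 51 = 33 ∉ K. So K is not a subgroup.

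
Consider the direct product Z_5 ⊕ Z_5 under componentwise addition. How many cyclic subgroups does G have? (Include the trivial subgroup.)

7

Each element a generates a cyclic subgroup ⟨a⟩; distinct elements may generate the same one (a cyclic group of order d has φ(d) generators).
Cyclic subgroups by order — order 1: 1; order 5: 6.
Total: 7.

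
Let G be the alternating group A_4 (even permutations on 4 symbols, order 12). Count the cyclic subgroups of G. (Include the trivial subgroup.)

8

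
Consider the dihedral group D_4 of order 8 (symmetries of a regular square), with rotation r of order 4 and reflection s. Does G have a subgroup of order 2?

Yes

2 | 8. A subgroup of order 2 is {e, r^2}.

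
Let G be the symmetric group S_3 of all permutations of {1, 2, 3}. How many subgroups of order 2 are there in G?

|G| = 6 and 2 | 6, so subgroups of order 2 are possible by Lagrange.
The subgroups of order 2 are: {e, (1 2)}; {e, (1 3)}; {e, (2 3)}.
So G has 3 subgroups of order 2.

3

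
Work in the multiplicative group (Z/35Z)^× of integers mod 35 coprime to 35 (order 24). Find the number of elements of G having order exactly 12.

8

The elements of order 12 are: 2, 3, 12, 17, 18, 23, 32, 33.
That's 8.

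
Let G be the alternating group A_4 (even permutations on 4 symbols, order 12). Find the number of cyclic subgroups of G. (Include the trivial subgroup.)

8

Group the elements of G by the cyclic subgroup they generate; each cyclic subgroup of order d accounts for φ(d) elements.
Cyclic subgroups by order — order 1: 1; order 2: 3; order 3: 4.
Total: 8.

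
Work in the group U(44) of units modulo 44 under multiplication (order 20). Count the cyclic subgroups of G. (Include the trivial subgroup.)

A cyclic subgroup of order d is generated by each of its φ(d) elements of order d, so the cyclic subgroups of order d number (#elements of order d)/φ(d).
Cyclic subgroups by order — order 1: 1; order 2: 3; order 5: 1; order 10: 3.
Total: 8.

8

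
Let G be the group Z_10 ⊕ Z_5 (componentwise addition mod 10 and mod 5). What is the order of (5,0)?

2

The order of (5,0) in Z_10 × Z_5 is lcm(ord(5) in Z_10, ord(0) in Z_5).
ord(5) = 2 and ord(0) = 1, so |⟨(5,0)⟩| = lcm(2, 1) = 2.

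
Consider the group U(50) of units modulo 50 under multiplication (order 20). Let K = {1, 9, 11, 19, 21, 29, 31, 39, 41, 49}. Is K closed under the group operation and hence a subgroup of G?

|K| = 10 divides |G| = 20, consistent with Lagrange.
K contains the identity, every element's inverse is in K, and K is closed under ·: it is a subgroup.
In fact K = ⟨39⟩.

Yes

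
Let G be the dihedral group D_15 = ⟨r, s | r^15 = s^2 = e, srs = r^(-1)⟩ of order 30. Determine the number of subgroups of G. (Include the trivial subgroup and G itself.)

28

|G| = 30, so by Lagrange every subgroup order divides 30. Divisors: 1, 2, 3, 5, 6, 10, 15, 30.
Subgroups by order — order 1: 1; order 2: 15; order 3: 1; order 5: 1; order 6: 5; order 10: 3; order 15: 1; order 30: 1.
Total: 1 + 15 + 1 + 1 + 5 + 3 + 1 + 1 = 28.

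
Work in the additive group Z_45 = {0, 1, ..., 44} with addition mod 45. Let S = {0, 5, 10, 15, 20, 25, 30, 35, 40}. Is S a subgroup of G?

|S| = 9 divides |G| = 45, consistent with Lagrange.
S contains the identity, every element's inverse is in S, and S is closed under +: it is a subgroup.
In fact S = ⟨35⟩.

Yes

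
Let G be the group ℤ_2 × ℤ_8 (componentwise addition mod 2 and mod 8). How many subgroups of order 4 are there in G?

3

|G| = 16 and 4 | 16, so subgroups of order 4 are possible by Lagrange.
The subgroups of order 4 are: {(0,0), (0,2), (0,4), (0,6)}; {(0,0), (0,4), (1,0), (1,4)}; {(0,0), (0,4), (1,2), (1,6)}.
So G has 3 subgroups of order 4.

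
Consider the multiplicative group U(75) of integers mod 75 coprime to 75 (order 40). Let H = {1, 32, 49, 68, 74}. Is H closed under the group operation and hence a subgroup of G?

No

Closure fails: 32 · 74 = 43 ∉ H. So H is not a subgroup.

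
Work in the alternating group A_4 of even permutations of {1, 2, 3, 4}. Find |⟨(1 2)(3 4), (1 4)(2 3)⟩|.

|⟨(1 2)(3 4)⟩| = 2 and |⟨(1 4)(2 3)⟩| = 2, so |H| is a multiple of lcm(2, 2) = 2 and divides |G| = 12.
Closing under the operation: H = {e, (1 2)(3 4), (1 3)(2 4), (1 4)(2 3)}, so |H| = 4.

4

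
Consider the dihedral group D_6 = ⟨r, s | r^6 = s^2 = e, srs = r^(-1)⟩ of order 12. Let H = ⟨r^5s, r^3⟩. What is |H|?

4

|⟨r^5s⟩| = 2 and |⟨r^3⟩| = 2, so |H| is a multiple of lcm(2, 2) = 2 and divides |G| = 12.
Closing under the operation: H = {e, r^3, r^2s, r^5s}, so |H| = 4.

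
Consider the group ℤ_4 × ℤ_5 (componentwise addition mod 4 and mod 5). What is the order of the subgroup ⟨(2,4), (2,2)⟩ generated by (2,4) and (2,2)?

10

|⟨(2,4)⟩| = 10 and |⟨(2,2)⟩| = 10, so |H| is a multiple of lcm(10, 10) = 10 and divides |G| = 20.
Closing under the operation: H = {(0,0), (0,1), (0,2), (0,3), (0,4), (2,0), (2,1), (2,2), (2,3), (2,4)}, so |H| = 10.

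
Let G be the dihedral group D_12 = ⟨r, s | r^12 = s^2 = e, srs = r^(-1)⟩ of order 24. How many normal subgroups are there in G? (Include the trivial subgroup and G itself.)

G has 34 subgroups. Checking conjugation-invariance by order — order 1: 1/1 normal; order 2: 1/13 normal; order 3: 1/1 normal; order 4: 1/7 normal; order 6: 1/5 normal; order 8: 0/3 normal; order 12: 3/3 normal; order 24: 1/1 normal.
Total normal subgroups: 9.

9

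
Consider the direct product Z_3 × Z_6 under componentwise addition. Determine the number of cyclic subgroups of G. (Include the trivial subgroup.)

Each element a generates a cyclic subgroup ⟨a⟩; distinct elements may generate the same one (a cyclic group of order d has φ(d) generators).
Cyclic subgroups by order — order 1: 1; order 2: 1; order 3: 4; order 6: 4.
Total: 10.

10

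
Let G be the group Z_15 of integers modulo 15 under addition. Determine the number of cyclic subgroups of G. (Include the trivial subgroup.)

A cyclic subgroup of order d is generated by each of its φ(d) elements of order d, so the cyclic subgroups of order d number (#elements of order d)/φ(d).
Cyclic subgroups by order — order 1: 1; order 3: 1; order 5: 1; order 15: 1.
Total: 4.

4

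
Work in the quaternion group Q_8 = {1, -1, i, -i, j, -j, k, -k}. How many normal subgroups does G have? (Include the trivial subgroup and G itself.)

G has 6 subgroups. Checking conjugation-invariance by order — order 1: 1/1 normal; order 2: 1/1 normal; order 4: 3/3 normal; order 8: 1/1 normal.
Total normal subgroups: 6.

6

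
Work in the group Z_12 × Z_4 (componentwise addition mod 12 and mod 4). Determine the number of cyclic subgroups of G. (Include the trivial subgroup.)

20

Group the elements of G by the cyclic subgroup they generate; each cyclic subgroup of order d accounts for φ(d) elements.
Cyclic subgroups by order — order 1: 1; order 2: 3; order 3: 1; order 4: 6; order 6: 3; order 12: 6.
Total: 20.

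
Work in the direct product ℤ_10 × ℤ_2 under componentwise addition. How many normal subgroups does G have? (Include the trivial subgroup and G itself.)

G is abelian, so every subgroup is normal.
G has 10 subgroups in total, hence 10 normal subgroups.

10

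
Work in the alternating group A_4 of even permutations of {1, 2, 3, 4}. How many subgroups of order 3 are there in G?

|G| = 12 and 3 | 12, so subgroups of order 3 are possible by Lagrange.
The subgroups of order 3 are: {e, (1 2 3), (1 3 2)}; {e, (1 2 4), (1 4 2)}; {e, (1 3 4), (1 4 3)}; {e, (2 3 4), (2 4 3)}.
So G has 4 subgroups of order 3.

4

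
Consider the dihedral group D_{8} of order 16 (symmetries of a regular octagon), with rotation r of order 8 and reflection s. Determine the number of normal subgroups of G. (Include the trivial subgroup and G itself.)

G has 19 subgroups. Checking conjugation-invariance by order — order 1: 1/1 normal; order 2: 1/9 normal; order 4: 1/5 normal; order 8: 3/3 normal; order 16: 1/1 normal.
Total normal subgroups: 7.

7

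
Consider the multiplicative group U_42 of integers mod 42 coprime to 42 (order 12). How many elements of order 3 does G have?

The elements of order 3 are: 25, 37.
That's 2.

2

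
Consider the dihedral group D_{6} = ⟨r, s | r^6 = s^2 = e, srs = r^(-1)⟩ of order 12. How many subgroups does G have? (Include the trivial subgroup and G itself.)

|G| = 12, so by Lagrange every subgroup order divides 12. Divisors: 1, 2, 3, 4, 6, 12.
Subgroups by order — order 1: 1; order 2: 7; order 3: 1; order 4: 3; order 6: 3; order 12: 1.
Total: 1 + 7 + 1 + 3 + 3 + 1 = 16.

16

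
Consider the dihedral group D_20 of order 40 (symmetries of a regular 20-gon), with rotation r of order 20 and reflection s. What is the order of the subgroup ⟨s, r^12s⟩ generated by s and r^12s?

10

|⟨s⟩| = 2 and |⟨r^12s⟩| = 2, so |H| is a multiple of lcm(2, 2) = 2 and divides |G| = 40.
Closing under the operation: H = {e, r^4, r^8, r^12, r^16, s, r^4s, r^8s, r^12s, r^16s}, so |H| = 10.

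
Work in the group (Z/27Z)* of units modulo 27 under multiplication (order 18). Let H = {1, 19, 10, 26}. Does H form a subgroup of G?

|H| = 4 does not divide |G| = 18, so by Lagrange H is not a subgroup.

No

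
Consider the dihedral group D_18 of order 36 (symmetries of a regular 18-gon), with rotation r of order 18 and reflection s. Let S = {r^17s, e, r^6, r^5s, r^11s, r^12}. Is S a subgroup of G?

Yes

|S| = 6 divides |G| = 36, consistent with Lagrange.
S contains the identity, every element's inverse is in S, and S is closed under ·: it is a subgroup.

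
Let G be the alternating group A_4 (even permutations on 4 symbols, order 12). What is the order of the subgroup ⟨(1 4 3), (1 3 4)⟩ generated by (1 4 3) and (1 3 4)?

3

|⟨(1 4 3)⟩| = 3 and |⟨(1 3 4)⟩| = 3, so |H| is a multiple of lcm(3, 3) = 3 and divides |G| = 12.
Closing under the operation: H = {e, (1 3 4), (1 4 3)}, so |H| = 3.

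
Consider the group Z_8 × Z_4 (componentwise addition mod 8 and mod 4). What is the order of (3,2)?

8

The order of (3,2) in Z_8 × Z_4 is lcm(ord(3) in Z_8, ord(2) in Z_4).
ord(3) = 8 and ord(2) = 2, so |⟨(3,2)⟩| = lcm(8, 2) = 8.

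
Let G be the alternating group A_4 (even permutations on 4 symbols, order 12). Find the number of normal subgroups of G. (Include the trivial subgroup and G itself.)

3

G has 10 subgroups. Checking conjugation-invariance by order — order 1: 1/1 normal; order 2: 0/3 normal; order 3: 0/4 normal; order 4: 1/1 normal; order 12: 1/1 normal.
Total normal subgroups: 3.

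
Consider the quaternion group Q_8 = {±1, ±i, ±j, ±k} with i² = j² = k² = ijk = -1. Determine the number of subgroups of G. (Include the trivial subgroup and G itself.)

6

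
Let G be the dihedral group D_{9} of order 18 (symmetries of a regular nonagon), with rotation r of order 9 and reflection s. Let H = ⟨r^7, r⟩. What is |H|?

9

|⟨r^7⟩| = 9 and |⟨r⟩| = 9, so |H| is a multiple of lcm(9, 9) = 9 and divides |G| = 18.
Closing under the operation: H = {e, r, r^2, r^3, r^4, r^5, r^6, r^7, r^8}, so |H| = 9.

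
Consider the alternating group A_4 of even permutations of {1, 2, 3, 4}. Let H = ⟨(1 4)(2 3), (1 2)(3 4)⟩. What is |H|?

4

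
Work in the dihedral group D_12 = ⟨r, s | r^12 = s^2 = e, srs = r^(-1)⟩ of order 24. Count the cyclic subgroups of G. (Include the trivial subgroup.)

18

Group the elements of G by the cyclic subgroup they generate; each cyclic subgroup of order d accounts for φ(d) elements.
Cyclic subgroups by order — order 1: 1; order 2: 13; order 3: 1; order 4: 1; order 6: 1; order 12: 1.
Total: 18.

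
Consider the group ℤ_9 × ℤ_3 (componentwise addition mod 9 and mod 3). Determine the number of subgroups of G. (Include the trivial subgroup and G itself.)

|G| = 27, so by Lagrange every subgroup order divides 27. Divisors: 1, 3, 9, 27.
Subgroups by order — order 1: 1; order 3: 4; order 9: 4; order 27: 1.
Total: 1 + 4 + 4 + 1 = 10.

10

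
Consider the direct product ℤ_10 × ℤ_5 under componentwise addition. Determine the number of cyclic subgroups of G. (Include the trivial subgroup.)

Each element a generates a cyclic subgroup ⟨a⟩; distinct elements may generate the same one (a cyclic group of order d has φ(d) generators).
Cyclic subgroups by order — order 1: 1; order 2: 1; order 5: 6; order 10: 6.
Total: 14.

14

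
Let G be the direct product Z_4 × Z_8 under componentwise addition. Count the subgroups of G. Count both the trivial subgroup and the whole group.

22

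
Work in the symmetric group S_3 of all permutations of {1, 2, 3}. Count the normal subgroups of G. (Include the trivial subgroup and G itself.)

G has 6 subgroups. Checking conjugation-invariance by order — order 1: 1/1 normal; order 2: 0/3 normal; order 3: 1/1 normal; order 6: 1/1 normal.
Total normal subgroups: 3.

3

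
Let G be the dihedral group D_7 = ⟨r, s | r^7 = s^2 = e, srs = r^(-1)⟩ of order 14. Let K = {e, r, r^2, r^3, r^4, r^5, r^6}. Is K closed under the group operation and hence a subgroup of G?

Yes

|K| = 7 divides |G| = 14, consistent with Lagrange.
K contains the identity, every element's inverse is in K, and K is closed under ·: it is a subgroup.
In fact K = ⟨r^4⟩.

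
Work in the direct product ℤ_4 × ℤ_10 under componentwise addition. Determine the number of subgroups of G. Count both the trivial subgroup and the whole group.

16

|G| = 40, so by Lagrange every subgroup order divides 40. Divisors: 1, 2, 4, 5, 8, 10, 20, 40.
Subgroups by order — order 1: 1; order 2: 3; order 4: 3; order 5: 1; order 8: 1; order 10: 3; order 20: 3; order 40: 1.
Total: 1 + 3 + 3 + 1 + 1 + 3 + 3 + 1 = 16.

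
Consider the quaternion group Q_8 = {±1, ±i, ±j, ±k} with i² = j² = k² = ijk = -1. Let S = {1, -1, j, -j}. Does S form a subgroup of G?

|S| = 4 divides |G| = 8, consistent with Lagrange.
S contains the identity, every element's inverse is in S, and S is closed under ·: it is a subgroup.
In fact S = ⟨j⟩.

Yes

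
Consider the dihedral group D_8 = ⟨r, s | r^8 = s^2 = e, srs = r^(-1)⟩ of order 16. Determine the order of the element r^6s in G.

Computing powers of r^6s: the smallest k with (r^6s)^k = e is k = 2.

2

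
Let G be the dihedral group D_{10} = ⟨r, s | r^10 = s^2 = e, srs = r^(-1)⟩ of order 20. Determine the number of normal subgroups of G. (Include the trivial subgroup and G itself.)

G has 22 subgroups. Checking conjugation-invariance by order — order 1: 1/1 normal; order 2: 1/11 normal; order 4: 0/5 normal; order 5: 1/1 normal; order 10: 3/3 normal; order 20: 1/1 normal.
Total normal subgroups: 7.

7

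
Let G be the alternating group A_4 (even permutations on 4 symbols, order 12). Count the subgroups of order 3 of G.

4

|G| = 12 and 3 | 12, so subgroups of order 3 are possible by Lagrange.
The subgroups of order 3 are: {e, (1 2 3), (1 3 2)}; {e, (1 2 4), (1 4 2)}; {e, (1 3 4), (1 4 3)}; {e, (2 3 4), (2 4 3)}.
So G has 4 subgroups of order 3.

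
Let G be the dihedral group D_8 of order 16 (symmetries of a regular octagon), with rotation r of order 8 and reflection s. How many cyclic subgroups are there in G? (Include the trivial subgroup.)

12

Each element a generates a cyclic subgroup ⟨a⟩; distinct elements may generate the same one (a cyclic group of order d has φ(d) generators).
Cyclic subgroups by order — order 1: 1; order 2: 9; order 4: 1; order 8: 1.
Total: 12.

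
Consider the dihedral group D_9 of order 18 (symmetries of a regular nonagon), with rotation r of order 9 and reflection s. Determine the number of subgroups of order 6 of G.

|G| = 18 and 6 | 18, so subgroups of order 6 are possible by Lagrange.
The subgroups of order 6 are: {e, r^3, r^6, r^2s, r^5s, r^8s}; {e, r^3, r^6, s, r^3s, r^6s}; {e, r^3, r^6, rs, r^4s, r^7s}.
So G has 3 subgroups of order 6.

3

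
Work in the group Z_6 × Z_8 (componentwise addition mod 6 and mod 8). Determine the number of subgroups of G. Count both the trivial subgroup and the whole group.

|G| = 48, so by Lagrange every subgroup order divides 48. Divisors: 1, 2, 3, 4, 6, 8, 12, 16, 24, 48.
Subgroups by order — order 1: 1; order 2: 3; order 3: 1; order 4: 3; order 6: 3; order 8: 3; order 12: 3; order 16: 1; order 24: 3; order 48: 1.
Total: 1 + 3 + 1 + 3 + 3 + 3 + 3 + 1 + 3 + 1 = 22.

22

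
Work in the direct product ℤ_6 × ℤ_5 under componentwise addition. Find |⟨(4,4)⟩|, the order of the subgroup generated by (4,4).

The order of (4,4) in Z_6 × Z_5 is lcm(ord(4) in Z_6, ord(4) in Z_5).
ord(4) = 3 and ord(4) = 5, so |⟨(4,4)⟩| = lcm(3, 5) = 15.

15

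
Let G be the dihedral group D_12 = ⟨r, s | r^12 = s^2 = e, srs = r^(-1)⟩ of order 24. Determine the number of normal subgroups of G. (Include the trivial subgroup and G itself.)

G has 34 subgroups. Checking conjugation-invariance by order — order 1: 1/1 normal; order 2: 1/13 normal; order 3: 1/1 normal; order 4: 1/7 normal; order 6: 1/5 normal; order 8: 0/3 normal; order 12: 3/3 normal; order 24: 1/1 normal.
Total normal subgroups: 9.

9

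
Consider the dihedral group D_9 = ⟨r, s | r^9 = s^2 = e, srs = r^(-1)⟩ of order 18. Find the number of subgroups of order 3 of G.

1

|G| = 18 and 3 | 18, so subgroups of order 3 are possible by Lagrange.
The subgroups of order 3 are: {e, r^3, r^6}.
So G has 1 subgroup of order 3.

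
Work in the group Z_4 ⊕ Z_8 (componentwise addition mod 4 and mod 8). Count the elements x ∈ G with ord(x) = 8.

An element (a,b) has order lcm(ord(a), ord(b)); count pairs with lcm equal to 8.
Enumerating gives 16 such elements.

16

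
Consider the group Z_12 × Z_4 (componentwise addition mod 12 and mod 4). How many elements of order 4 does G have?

12

An element (a,b) has order lcm(ord(a), ord(b)); count pairs with lcm equal to 4.
Enumerating gives 12 such elements.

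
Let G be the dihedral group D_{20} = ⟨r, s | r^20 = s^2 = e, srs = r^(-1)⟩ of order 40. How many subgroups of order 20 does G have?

3

|G| = 40 and 20 | 40, so subgroups of order 20 are possible by Lagrange.
The subgroups of order 20 are: {e, r, r^2, r^3, r^4, r^5, r^6, r^7, r^8, r^9, r^10, r^11, r^12, r^13, r^14, r^15, r^16, r^17, r^18, r^19}; {e, r^2, r^4, r^6, r^8, r^10, r^12, r^14, r^16, r^18, s, r^2s, r^4s, r^6s, r^8s, r^10s, r^12s, r^14s, r^16s, r^18s}; {e, r^2, r^4, r^6, r^8, r^10, r^12, r^14, r^16, r^18, rs, r^3s, r^5s, r^7s, r^9s, r^11s, r^13s, r^15s, r^17s, r^19s}.
So G has 3 subgroups of order 20.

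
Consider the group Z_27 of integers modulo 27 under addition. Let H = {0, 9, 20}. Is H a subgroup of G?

No

9 ∈ H but its inverse 18 ∉ H, so H is not a subgroup.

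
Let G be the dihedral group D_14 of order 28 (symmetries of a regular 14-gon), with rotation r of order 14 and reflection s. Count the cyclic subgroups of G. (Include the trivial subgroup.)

18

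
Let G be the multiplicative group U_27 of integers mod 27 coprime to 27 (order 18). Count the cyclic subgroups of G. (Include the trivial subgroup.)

6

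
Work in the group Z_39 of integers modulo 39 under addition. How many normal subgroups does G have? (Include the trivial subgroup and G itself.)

G is abelian, so every subgroup is normal.
G has 4 subgroups in total, hence 4 normal subgroups.

4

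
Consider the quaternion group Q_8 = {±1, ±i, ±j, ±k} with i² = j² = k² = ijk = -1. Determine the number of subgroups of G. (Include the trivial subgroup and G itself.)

|G| = 8, so by Lagrange every subgroup order divides 8. Divisors: 1, 2, 4, 8.
Subgroups by order — order 1: 1; order 2: 1; order 4: 3; order 8: 1.
Total: 1 + 1 + 3 + 1 = 6.

6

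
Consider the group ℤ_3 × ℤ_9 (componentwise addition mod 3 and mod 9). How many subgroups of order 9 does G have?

|G| = 27 and 9 | 27, so subgroups of order 9 are possible by Lagrange.
The subgroups of order 9 are: {(0,0), (0,1), (0,2), (0,3), (0,4), (0,5), (0,6), (0,7), (0,8)}; {(0,0), (0,3), (0,6), (1,0), (1,3), (1,6), (2,0), (2,3), (2,6)}; {(0,0), (0,3), (0,6), (1,1), (1,4), (1,7), (2,2), (2,5), (2,8)}; {(0,0), (0,3), (0,6), (1,2), (1,5), (1,8), (2,1), (2,4), (2,7)}.
So G has 4 subgroups of order 9.

4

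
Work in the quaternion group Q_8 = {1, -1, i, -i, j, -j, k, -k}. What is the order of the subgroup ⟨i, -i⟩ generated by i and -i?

|⟨i⟩| = 4 and |⟨-i⟩| = 4, so |H| is a multiple of lcm(4, 4) = 4 and divides |G| = 8.
Closing under the operation: H = {1, -1, i, -i}, so |H| = 4.

4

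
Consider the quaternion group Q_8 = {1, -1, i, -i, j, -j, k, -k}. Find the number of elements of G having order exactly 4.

6

The elements of order 4 are: i, -i, j, -j, k, -k.
That's 6.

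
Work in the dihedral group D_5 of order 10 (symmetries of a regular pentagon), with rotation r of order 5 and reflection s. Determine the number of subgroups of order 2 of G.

5

|G| = 10 and 2 | 10, so subgroups of order 2 are possible by Lagrange.
The subgroups of order 2 are: {e, r^2s}; {e, r^3s}; {e, r^4s}; {e, rs}; … (5 in all).
So G has 5 subgroups of order 2.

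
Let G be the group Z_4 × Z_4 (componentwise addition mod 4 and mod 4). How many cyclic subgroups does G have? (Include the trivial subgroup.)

Each element a generates a cyclic subgroup ⟨a⟩; distinct elements may generate the same one (a cyclic group of order d has φ(d) generators).
Cyclic subgroups by order — order 1: 1; order 2: 3; order 4: 6.
Total: 10.

10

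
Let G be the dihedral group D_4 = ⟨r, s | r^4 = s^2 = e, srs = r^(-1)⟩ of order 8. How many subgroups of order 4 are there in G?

|G| = 8 and 4 | 8, so subgroups of order 4 are possible by Lagrange.
The subgroups of order 4 are: {e, r, r^2, r^3}; {e, r^2, s, r^2s}; {e, r^2, rs, r^3s}.
So G has 3 subgroups of order 4.

3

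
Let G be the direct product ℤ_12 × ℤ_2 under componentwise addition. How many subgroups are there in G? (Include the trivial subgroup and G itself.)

|G| = 24, so by Lagrange every subgroup order divides 24. Divisors: 1, 2, 3, 4, 6, 8, 12, 24.
Subgroups by order — order 1: 1; order 2: 3; order 3: 1; order 4: 3; order 6: 3; order 8: 1; order 12: 3; order 24: 1.
Total: 1 + 3 + 1 + 3 + 3 + 1 + 3 + 1 = 16.

16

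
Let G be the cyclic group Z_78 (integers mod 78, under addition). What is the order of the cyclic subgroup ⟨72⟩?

13

In Z_78, the order of an element a is n/gcd(a, n).
gcd(72, 78) = 6, so |⟨72⟩| = 78/6 = 13.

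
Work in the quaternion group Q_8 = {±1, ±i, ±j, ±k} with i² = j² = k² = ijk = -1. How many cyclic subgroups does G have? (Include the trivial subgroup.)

5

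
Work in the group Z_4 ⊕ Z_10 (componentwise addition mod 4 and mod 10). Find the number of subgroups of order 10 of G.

|G| = 40 and 10 | 40, so subgroups of order 10 are possible by Lagrange.
The subgroups of order 10 are: {(0,0), (0,1), (0,2), (0,3), (0,4), (0,5), (0,6), (0,7), (0,8), (0,9)}; {(0,0), (0,2), (0,4), (0,6), (0,8), (2,0), (2,2), (2,4), (2,6), (2,8)}; {(0,0), (0,2), (0,4), (0,6), (0,8), (2,1), (2,3), (2,5), (2,7), (2,9)}.
So G has 3 subgroups of order 10.

3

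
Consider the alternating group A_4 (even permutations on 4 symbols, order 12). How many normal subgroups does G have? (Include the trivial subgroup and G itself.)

G has 10 subgroups. Checking conjugation-invariance by order — order 1: 1/1 normal; order 2: 0/3 normal; order 3: 0/4 normal; order 4: 1/1 normal; order 12: 1/1 normal.
Total normal subgroups: 3.

3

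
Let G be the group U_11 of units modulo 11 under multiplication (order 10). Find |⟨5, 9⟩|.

|⟨5⟩| = 5 and |⟨9⟩| = 5, so |H| is a multiple of lcm(5, 5) = 5 and divides |G| = 10.
Closing under the operation: H = {1, 3, 4, 5, 9}, so |H| = 5.

5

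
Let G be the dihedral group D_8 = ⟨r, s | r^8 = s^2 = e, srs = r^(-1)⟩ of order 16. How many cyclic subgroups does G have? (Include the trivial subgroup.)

Each element a generates a cyclic subgroup ⟨a⟩; distinct elements may generate the same one (a cyclic group of order d has φ(d) generators).
Cyclic subgroups by order — order 1: 1; order 2: 9; order 4: 1; order 8: 1.
Total: 12.

12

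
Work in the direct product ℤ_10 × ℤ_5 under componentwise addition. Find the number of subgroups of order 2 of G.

1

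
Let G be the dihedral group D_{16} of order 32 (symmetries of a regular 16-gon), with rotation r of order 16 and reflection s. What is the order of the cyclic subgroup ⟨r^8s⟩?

2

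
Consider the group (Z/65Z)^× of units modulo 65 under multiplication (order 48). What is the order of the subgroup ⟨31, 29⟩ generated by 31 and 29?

|⟨31⟩| = 4 and |⟨29⟩| = 6, so |H| is a multiple of lcm(4, 6) = 12 and divides |G| = 48.
Closing under the operation: H = {1, 4, 6, 9, 11, 14, 16, 19, 21, 24, 29, 31, 34, 36, 41, 44, 46, 49, 51, 54, 56, 59, 61, 64}, so |H| = 24.

24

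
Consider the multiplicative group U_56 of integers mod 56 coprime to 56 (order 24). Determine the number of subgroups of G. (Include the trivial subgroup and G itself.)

|G| = 24, so by Lagrange every subgroup order divides 24. Divisors: 1, 2, 3, 4, 6, 8, 12, 24.
Subgroups by order — order 1: 1; order 2: 7; order 3: 1; order 4: 7; order 6: 7; order 8: 1; order 12: 7; order 24: 1.
Total: 1 + 7 + 1 + 7 + 7 + 1 + 7 + 1 = 32.

32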